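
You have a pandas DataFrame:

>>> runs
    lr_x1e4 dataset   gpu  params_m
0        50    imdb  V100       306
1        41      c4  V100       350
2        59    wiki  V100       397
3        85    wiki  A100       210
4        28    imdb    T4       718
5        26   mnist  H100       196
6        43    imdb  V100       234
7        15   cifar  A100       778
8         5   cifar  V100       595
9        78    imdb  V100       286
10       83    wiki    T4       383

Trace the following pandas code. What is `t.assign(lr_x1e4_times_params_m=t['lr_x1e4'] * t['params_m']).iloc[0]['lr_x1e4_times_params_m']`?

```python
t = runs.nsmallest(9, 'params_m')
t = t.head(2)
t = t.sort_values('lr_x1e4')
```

5096

take 9 rows with smallest params_m:
    lr_x1e4 dataset   gpu  params_m
5        26   mnist  H100       196
3        85    wiki  A100       210
6        43    imdb  V100       234
9        78    imdb  V100       286
0        50    imdb  V100       306
1        41      c4  V100       350
10       83    wiki    T4       383
2        59    wiki  V100       397
8         5   cifar  V100       595
take first 2 rows:
   lr_x1e4 dataset   gpu  params_m
5       26   mnist  H100       196
3       85    wiki  A100       210
sort by lr_x1e4:
   lr_x1e4 dataset   gpu  params_m
5       26   mnist  H100       196
3       85    wiki  A100       210
add column lr_x1e4_times_params_m = t['lr_x1e4'] * t['params_m']:
   lr_x1e4 dataset   gpu  params_m  lr_x1e4_times_params_m
5       26   mnist  H100       196                    5096
3       85    wiki  A100       210                   17850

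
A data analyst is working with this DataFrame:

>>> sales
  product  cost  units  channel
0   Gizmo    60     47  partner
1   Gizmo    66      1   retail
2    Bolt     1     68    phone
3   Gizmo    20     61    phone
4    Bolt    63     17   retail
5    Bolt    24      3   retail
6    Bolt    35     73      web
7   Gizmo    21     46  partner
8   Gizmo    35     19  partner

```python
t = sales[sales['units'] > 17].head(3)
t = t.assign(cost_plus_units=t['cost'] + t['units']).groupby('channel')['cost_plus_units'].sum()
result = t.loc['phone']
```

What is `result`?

filter rows where units > 17:
  product  cost  units  channel
0   Gizmo    60     47  partner
2    Bolt     1     68    phone
3   Gizmo    20     61    phone
6    Bolt    35     73      web
7   Gizmo    21     46  partner
8   Gizmo    35     19  partner
take first 3 rows:
  product  cost  units  channel
0   Gizmo    60     47  partner
2    Bolt     1     68    phone
3   Gizmo    20     61    phone
add column cost_plus_units = t['cost'] + t['units']:
  product  cost  units  channel  cost_plus_units
0   Gizmo    60     47  partner              107
2    Bolt     1     68    phone               69
3   Gizmo    20     61    phone               81
group by channel, sum of cost_plus_units:
channel
partner    107
phone      150
Name: cost_plus_units, dtype: int64
Finally, value at index 'phone' = 150.

150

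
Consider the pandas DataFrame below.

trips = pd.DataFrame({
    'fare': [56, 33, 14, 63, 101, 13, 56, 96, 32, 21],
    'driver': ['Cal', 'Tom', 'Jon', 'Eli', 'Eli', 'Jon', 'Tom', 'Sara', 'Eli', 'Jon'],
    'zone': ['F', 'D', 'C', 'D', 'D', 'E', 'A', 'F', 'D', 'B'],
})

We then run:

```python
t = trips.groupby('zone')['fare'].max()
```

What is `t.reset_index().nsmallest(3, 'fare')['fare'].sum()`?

48

group by zone, max of fare:
zone
A     56
B     21
C     14
D    101
E     13
F     96
Name: fare, dtype: int64
reset_index():
  zone  fare
0    A    56
1    B    21
2    C    14
3    D   101
4    E    13
5    F    96
take 3 rows with smallest fare:
  zone  fare
4    E    13
2    C    14
1    B    21
The sum of column 'fare' is 48.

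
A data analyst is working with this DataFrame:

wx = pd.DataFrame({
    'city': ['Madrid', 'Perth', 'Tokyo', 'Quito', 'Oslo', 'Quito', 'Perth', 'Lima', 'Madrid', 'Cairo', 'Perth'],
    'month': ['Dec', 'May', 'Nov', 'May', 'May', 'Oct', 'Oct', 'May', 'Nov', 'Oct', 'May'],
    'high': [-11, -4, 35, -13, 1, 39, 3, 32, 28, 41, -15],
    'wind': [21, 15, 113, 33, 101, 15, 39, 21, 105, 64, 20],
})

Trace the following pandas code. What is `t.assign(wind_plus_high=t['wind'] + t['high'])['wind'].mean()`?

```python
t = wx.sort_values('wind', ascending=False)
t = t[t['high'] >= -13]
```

52.7

sort by wind descending:
      city month  high  wind
2    Tokyo   Nov    35   113
8   Madrid   Nov    28   105
4     Oslo   May     1   101
9    Cairo   Oct    41    64
6    Perth   Oct     3    39
3    Quito   May   -13    33
0   Madrid   Dec   -11    21
7     Lima   May    32    21
10   Perth   May   -15    20
1    Perth   May    -4    15
5    Quito   Oct    39    15
filter rows where high >= -13:
     city month  high  wind
2   Tokyo   Nov    35   113
8  Madrid   Nov    28   105
4    Oslo   May     1   101
9   Cairo   Oct    41    64
6   Perth   Oct     3    39
3   Quito   May   -13    33
0  Madrid   Dec   -11    21
7    Lima   May    32    21
1   Perth   May    -4    15
5   Quito   Oct    39    15
add column wind_plus_high = t['wind'] + t['high']:
     city month  high  wind  wind_plus_high
2   Tokyo   Nov    35   113             148
8  Madrid   Nov    28   105             133
4    Oslo   May     1   101             102
9   Cairo   Oct    41    64             105
6   Perth   Oct     3    39              42
3   Quito   May   -13    33              20
0  Madrid   Dec   -11    21              10
7    Lima   May    32    21              53
1   Perth   May    -4    15              11
5   Quito   Oct    39    15              54
Taking the mean of column 'wind' gives 52.7.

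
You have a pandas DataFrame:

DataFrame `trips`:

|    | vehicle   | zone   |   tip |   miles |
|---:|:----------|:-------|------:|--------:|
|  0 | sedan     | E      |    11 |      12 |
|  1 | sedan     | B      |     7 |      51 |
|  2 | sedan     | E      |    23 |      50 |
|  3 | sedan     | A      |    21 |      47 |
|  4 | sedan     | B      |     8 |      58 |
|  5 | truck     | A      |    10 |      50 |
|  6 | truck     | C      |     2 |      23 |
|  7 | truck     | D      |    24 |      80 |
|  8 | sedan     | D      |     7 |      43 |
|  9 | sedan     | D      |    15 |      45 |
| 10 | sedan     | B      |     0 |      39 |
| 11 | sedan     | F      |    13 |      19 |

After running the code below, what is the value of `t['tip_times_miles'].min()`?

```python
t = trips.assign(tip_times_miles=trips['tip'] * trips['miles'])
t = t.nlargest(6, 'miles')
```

357

add column tip_times_miles = trips['tip'] * trips['miles']:
   vehicle zone  tip  miles  tip_times_miles
0    sedan    E   11     12              132
1    sedan    B    7     51              357
2    sedan    E   23     50             1150
3    sedan    A   21     47              987
4    sedan    B    8     58              464
5    truck    A   10     50              500
6    truck    C    2     23               46
7    truck    D   24     80             1920
8    sedan    D    7     43              301
9    sedan    D   15     45              675
10   sedan    B    0     39                0
11   sedan    F   13     19              247
take 6 rows with largest miles:
  vehicle zone  tip  miles  tip_times_miles
7   truck    D   24     80             1920
4   sedan    B    8     58              464
1   sedan    B    7     51              357
2   sedan    E   23     50             1150
5   truck    A   10     50              500
3   sedan    A   21     47              987
So min() = 357.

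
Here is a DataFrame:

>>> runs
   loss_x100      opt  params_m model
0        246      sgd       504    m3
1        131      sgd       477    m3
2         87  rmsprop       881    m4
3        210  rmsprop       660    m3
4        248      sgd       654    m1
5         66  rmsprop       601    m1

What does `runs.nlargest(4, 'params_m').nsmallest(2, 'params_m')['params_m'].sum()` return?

take 4 rows with largest params_m:
   loss_x100      opt  params_m model
2         87  rmsprop       881    m4
3        210  rmsprop       660    m3
4        248      sgd       654    m1
5         66  rmsprop       601    m1
take 2 rows with smallest params_m:
   loss_x100      opt  params_m model
5         66  rmsprop       601    m1
4        248      sgd       654    m1
Then the sum of column 'params_m': 1255

1255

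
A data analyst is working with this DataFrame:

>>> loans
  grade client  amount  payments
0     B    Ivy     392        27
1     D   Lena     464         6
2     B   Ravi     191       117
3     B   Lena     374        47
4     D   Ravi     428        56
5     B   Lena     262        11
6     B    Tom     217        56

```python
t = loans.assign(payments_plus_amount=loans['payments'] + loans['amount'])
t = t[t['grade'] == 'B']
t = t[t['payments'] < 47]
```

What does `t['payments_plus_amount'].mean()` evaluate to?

346.0

add column payments_plus_amount = loans['payments'] + loans['amount']:
  grade client  amount  payments  payments_plus_amount
0     B    Ivy     392        27                   419
1     D   Lena     464         6                   470
2     B   Ravi     191       117                   308
3     B   Lena     374        47                   421
4     D   Ravi     428        56                   484
5     B   Lena     262        11                   273
6     B    Tom     217        56                   273
filter rows where grade == 'B':
  grade client  amount  payments  payments_plus_amount
0     B    Ivy     392        27                   419
2     B   Ravi     191       117                   308
3     B   Lena     374        47                   421
5     B   Lena     262        11                   273
6     B    Tom     217        56                   273
filter rows where payments < 47:
  grade client  amount  payments  payments_plus_amount
0     B    Ivy     392        27                   419
5     B   Lena     262        11                   273
So mean() = 346.0.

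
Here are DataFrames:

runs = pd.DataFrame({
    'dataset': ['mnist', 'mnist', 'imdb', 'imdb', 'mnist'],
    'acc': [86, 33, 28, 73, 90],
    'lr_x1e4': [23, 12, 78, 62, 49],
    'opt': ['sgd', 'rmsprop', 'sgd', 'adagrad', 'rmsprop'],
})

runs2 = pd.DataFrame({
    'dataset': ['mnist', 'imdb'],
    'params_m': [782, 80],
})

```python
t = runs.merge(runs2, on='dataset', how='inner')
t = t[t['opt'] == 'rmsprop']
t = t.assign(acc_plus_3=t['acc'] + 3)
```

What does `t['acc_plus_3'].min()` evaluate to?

merge on 'dataset' (how='inner') → 5 rows:
  dataset  acc  lr_x1e4      opt  params_m
0   mnist   86       23      sgd       782
1   mnist   33       12  rmsprop       782
2    imdb   28       78      sgd        80
3    imdb   73       62  adagrad        80
4   mnist   90       49  rmsprop       782
filter rows where opt == 'rmsprop':
  dataset  acc  lr_x1e4      opt  params_m
1   mnist   33       12  rmsprop       782
4   mnist   90       49  rmsprop       782
add column acc_plus_3 = t['acc'] + 3:
  dataset  acc  lr_x1e4      opt  params_m  acc_plus_3
1   mnist   33       12  rmsprop       782          36
4   mnist   90       49  rmsprop       782          93

36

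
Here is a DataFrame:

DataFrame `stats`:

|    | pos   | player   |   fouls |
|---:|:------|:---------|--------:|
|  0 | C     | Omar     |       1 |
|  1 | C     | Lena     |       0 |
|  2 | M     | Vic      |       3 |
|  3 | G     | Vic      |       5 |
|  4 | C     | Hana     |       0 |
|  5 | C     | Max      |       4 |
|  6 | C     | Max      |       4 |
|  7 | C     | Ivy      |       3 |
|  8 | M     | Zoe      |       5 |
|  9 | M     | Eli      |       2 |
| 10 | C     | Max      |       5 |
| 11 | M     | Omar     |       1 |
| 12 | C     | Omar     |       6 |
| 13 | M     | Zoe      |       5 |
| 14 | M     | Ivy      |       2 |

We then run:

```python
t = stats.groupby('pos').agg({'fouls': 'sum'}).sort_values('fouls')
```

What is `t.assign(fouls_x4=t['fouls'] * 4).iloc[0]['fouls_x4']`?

group by pos, sum of fouls:
     fouls
pos       
C       23
G        5
M       18
sort by fouls:
     fouls
pos       
G        5
M       18
C       23
add column fouls_x4 = t['fouls'] * 4:
     fouls  fouls_x4
pos                 
G        5        20
M       18        72
C       23        92
Hence 20.

20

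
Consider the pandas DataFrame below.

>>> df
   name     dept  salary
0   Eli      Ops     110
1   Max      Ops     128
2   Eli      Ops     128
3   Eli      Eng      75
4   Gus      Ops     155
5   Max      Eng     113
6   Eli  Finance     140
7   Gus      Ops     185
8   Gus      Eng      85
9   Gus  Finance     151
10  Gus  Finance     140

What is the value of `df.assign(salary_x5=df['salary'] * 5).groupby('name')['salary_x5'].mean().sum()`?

add column salary_x5 = df['salary'] * 5:
   name     dept  salary  salary_x5
0   Eli      Ops     110        550
1   Max      Ops     128        640
2   Eli      Ops     128        640
3   Eli      Eng      75        375
4   Gus      Ops     155        775
5   Max      Eng     113        565
6   Eli  Finance     140        700
7   Gus      Ops     185        925
8   Gus      Eng      85        425
9   Gus  Finance     151        755
10  Gus  Finance     140        700
group by name, mean of salary_x5:
name
Eli    566.25
Gus    716.00
Max    602.50
Name: salary_x5, dtype: float64

1884.75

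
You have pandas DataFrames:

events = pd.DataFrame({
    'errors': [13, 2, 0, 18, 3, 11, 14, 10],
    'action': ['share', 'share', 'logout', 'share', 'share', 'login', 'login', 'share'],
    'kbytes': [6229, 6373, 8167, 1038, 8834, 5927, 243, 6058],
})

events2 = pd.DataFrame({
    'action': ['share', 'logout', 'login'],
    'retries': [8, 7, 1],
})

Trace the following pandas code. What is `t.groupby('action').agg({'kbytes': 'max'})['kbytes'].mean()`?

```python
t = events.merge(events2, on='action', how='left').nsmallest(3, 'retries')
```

7047.0

merge on 'action' (how='left') → 8 rows:
   errors  action  kbytes  retries
0      13   share    6229        8
1       2   share    6373        8
2       0  logout    8167        7
3      18   share    1038        8
4       3   share    8834        8
5      11   login    5927        1
6      14   login     243        1
7      10   share    6058        8
take 3 rows with smallest retries:
   errors  action  kbytes  retries
5      11   login    5927        1
6      14   login     243        1
2       0  logout    8167        7
group by action, max of kbytes:
        kbytes
action        
login     5927
logout    8167
Reading off the mean of column 'kbytes', we get 7047.0.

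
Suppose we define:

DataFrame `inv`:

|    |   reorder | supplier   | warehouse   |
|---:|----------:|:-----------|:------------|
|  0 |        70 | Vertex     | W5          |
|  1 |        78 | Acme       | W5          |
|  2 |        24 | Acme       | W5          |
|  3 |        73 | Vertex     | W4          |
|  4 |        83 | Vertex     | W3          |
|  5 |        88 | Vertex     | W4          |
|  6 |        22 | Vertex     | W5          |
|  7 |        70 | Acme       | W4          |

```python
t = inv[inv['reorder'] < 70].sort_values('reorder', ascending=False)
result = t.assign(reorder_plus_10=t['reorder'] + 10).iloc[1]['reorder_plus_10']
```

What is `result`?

filter rows where reorder < 70:
   reorder supplier warehouse
2       24     Acme        W5
6       22   Vertex        W5
sort by reorder descending:
   reorder supplier warehouse
2       24     Acme        W5
6       22   Vertex        W5
add column reorder_plus_10 = t['reorder'] + 10:
   reorder supplier warehouse  reorder_plus_10
2       24     Acme        W5               34
6       22   Vertex        W5               32
Finally, value at position 1, column 'reorder_plus_10' = 32.

32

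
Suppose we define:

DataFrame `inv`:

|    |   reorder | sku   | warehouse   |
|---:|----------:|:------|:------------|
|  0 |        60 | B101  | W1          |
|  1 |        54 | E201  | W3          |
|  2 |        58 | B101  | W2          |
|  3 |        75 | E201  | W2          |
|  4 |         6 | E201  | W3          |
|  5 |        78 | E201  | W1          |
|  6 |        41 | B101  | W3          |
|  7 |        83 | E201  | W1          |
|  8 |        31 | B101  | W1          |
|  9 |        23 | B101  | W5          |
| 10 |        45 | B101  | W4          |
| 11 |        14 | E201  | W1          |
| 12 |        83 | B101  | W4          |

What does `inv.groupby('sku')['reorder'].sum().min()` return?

310

group by sku, sum of reorder:
sku
B101    341
E201    310
Name: reorder, dtype: int64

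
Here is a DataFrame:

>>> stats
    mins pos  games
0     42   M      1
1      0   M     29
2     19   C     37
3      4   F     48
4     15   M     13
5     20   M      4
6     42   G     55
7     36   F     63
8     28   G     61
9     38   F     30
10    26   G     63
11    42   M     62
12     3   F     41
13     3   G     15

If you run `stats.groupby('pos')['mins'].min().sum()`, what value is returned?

25

group by pos, min of mins:
pos
C    19
F     3
G     3
M     0
Name: mins, dtype: int64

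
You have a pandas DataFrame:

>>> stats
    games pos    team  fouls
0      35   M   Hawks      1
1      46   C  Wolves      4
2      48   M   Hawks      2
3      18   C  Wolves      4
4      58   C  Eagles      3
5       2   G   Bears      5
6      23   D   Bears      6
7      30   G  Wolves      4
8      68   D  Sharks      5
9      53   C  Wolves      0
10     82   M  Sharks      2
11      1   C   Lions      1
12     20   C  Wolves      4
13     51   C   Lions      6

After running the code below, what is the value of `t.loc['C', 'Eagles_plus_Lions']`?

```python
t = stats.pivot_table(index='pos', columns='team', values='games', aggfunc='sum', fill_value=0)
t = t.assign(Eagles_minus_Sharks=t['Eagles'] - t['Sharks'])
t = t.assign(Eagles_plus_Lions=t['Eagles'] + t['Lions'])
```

110

pivot: rows=pos, cols=team, sum(games):
team  Bears  Eagles  Hawks  Lions  Sharks  Wolves
pos                                              
C         0      58      0     52       0     137
D        23       0      0      0      68       0
G         2       0      0      0       0      30
M         0       0     83      0      82       0
add column Eagles_minus_Sharks = t['Eagles'] - t['Sharks']:
team  Bears  Eagles  Hawks  Lions  Sharks  Wolves  Eagles_minus_Sharks
pos                                                                   
C         0      58      0     52       0     137                   58
D        23       0      0      0      68       0                  -68
G         2       0      0      0       0      30                    0
M         0       0     83      0      82       0                  -82
add column Eagles_plus_Lions = t['Eagles'] + t['Lions']:
team  Bears  Eagles  Hawks  Lions  Sharks  Wolves  Eagles_minus_Sharks  Eagles_plus_Lions
pos                                                                                      
C         0      58      0     52       0     137                   58                110
D        23       0      0      0      68       0                  -68                  0
G         2       0      0      0       0      30                    0                  0
M         0       0     83      0      82       0                  -82                  0
So loc['C', 'Eagles_plus_Lions'] = 110.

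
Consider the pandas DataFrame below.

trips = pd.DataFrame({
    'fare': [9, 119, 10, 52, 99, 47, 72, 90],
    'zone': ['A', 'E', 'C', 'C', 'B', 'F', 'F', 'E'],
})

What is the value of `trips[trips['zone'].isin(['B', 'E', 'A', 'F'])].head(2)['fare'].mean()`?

64.0

filter rows where zone in ['B', 'E', 'A', 'F']:
   fare zone
0     9    A
1   119    E
4    99    B
5    47    F
6    72    F
7    90    E
take first 2 rows:
   fare zone
0     9    A
1   119    E
Finally, mean of column 'fare' = 64.0.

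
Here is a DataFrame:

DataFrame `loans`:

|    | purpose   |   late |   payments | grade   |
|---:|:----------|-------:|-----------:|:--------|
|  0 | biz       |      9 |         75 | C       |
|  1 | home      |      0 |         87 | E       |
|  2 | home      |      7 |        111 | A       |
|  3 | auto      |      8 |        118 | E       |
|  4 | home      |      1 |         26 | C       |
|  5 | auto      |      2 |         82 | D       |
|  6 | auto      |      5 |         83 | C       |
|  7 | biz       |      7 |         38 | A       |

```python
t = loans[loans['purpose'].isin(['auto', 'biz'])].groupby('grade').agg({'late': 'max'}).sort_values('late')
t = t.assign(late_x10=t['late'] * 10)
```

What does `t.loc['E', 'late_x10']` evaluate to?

80

filter rows where purpose in ['auto', 'biz']:
  purpose  late  payments grade
0     biz     9        75     C
3    auto     8       118     E
5    auto     2        82     D
6    auto     5        83     C
7     biz     7        38     A
group by grade, max of late:
       late
grade      
A         7
C         9
D         2
E         8
sort by late:
       late
grade      
D         2
A         7
E         8
C         9
add column late_x10 = t['late'] * 10:
       late  late_x10
grade                
D         2        20
A         7        70
E         8        80
C         9        90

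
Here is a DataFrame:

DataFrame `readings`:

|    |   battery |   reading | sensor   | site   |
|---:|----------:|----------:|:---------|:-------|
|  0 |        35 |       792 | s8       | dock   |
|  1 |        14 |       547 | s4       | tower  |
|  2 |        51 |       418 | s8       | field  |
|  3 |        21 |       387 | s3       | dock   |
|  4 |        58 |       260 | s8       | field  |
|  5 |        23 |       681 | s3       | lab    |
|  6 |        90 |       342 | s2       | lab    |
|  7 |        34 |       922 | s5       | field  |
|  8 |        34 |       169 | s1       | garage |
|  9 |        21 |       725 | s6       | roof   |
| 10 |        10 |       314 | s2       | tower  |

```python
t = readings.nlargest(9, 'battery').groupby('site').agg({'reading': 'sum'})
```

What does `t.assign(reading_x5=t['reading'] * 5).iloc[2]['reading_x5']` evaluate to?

take 9 rows with largest battery:
   battery  reading sensor    site
6       90      342     s2     lab
4       58      260     s8   field
2       51      418     s8   field
0       35      792     s8    dock
7       34      922     s5   field
8       34      169     s1  garage
5       23      681     s3     lab
3       21      387     s3    dock
9       21      725     s6    roof
group by site, sum of reading:
        reading
site           
dock       1179
field      1600
garage      169
lab        1023
roof        725
add column reading_x5 = t['reading'] * 5:
        reading  reading_x5
site                       
dock       1179        5895
field      1600        8000
garage      169         845
lab        1023        5115
roof        725        3625
Finally, value at position 2, column 'reading_x5' = 845.

845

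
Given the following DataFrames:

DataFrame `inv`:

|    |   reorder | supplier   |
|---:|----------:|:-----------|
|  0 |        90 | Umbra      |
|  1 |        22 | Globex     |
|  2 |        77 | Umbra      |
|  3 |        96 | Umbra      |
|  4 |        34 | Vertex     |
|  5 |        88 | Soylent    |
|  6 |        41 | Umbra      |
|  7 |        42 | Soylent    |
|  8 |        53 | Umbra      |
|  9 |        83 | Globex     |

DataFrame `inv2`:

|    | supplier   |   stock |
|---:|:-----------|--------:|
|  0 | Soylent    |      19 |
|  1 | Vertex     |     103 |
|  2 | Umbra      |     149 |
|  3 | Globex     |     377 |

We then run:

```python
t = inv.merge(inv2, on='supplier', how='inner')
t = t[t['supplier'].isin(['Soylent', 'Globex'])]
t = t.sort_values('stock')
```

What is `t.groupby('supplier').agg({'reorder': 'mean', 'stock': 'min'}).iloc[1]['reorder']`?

merge on 'supplier' (how='inner') → 10 rows:
   reorder supplier  stock
0       90    Umbra    149
1       22   Globex    377
2       77    Umbra    149
3       96    Umbra    149
4       34   Vertex    103
5       88  Soylent     19
6       41    Umbra    149
7       42  Soylent     19
8       53    Umbra    149
9       83   Globex    377
filter rows where supplier in ['Soylent', 'Globex']:
   reorder supplier  stock
1       22   Globex    377
5       88  Soylent     19
7       42  Soylent     19
9       83   Globex    377
sort by stock:
   reorder supplier  stock
5       88  Soylent     19
7       42  Soylent     19
1       22   Globex    377
9       83   Globex    377
group by supplier: mean(reorder), min(stock):
          reorder  stock
supplier                
Globex       52.5    377
Soylent      65.0     19
Then the value at position 1, column 'reorder': 65.0

65.0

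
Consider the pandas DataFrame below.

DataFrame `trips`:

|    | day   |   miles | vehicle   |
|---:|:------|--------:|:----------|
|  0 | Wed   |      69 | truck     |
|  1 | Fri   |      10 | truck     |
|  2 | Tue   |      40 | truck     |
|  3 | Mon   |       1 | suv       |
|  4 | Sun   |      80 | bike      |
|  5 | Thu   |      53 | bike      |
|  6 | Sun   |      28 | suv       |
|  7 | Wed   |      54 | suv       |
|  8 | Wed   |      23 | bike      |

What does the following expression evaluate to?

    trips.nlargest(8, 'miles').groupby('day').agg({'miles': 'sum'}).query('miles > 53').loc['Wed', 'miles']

take 8 rows with largest miles:
   day  miles vehicle
4  Sun     80    bike
0  Wed     69   truck
7  Wed     54     suv
5  Thu     53    bike
2  Tue     40   truck
6  Sun     28     suv
8  Wed     23    bike
1  Fri     10   truck
group by day, sum of miles:
     miles
day       
Fri     10
Sun    108
Thu     53
Tue     40
Wed    146
filter rows where miles > 53:
     miles
day       
Sun    108
Wed    146
Hence 146.

146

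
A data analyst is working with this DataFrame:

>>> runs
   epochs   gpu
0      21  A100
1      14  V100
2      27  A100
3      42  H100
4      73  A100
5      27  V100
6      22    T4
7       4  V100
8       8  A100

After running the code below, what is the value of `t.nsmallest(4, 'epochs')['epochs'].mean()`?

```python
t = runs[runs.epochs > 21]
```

filter rows where epochs > 21:
   epochs   gpu
2      27  A100
3      42  H100
4      73  A100
5      27  V100
6      22    T4
take 4 rows with smallest epochs:
   epochs   gpu
6      22    T4
2      27  A100
5      27  V100
3      42  H100

29.5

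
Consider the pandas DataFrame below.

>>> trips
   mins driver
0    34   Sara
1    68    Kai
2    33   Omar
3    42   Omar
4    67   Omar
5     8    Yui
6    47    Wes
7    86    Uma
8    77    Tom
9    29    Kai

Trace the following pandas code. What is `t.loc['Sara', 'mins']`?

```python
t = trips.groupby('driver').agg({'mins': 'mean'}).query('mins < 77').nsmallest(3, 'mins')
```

group by driver, mean of mins:
             mins
driver           
Kai     48.500000
Omar    47.333333
Sara    34.000000
Tom     77.000000
Uma     86.000000
Wes     47.000000
Yui      8.000000
filter rows where mins < 77:
             mins
driver           
Kai     48.500000
Omar    47.333333
Sara    34.000000
Wes     47.000000
Yui      8.000000
take 3 rows with smallest mins:
        mins
driver      
Yui      8.0
Sara    34.0
Wes     47.0
Then the value at row 'Sara', column 'mins': 34.0

34.0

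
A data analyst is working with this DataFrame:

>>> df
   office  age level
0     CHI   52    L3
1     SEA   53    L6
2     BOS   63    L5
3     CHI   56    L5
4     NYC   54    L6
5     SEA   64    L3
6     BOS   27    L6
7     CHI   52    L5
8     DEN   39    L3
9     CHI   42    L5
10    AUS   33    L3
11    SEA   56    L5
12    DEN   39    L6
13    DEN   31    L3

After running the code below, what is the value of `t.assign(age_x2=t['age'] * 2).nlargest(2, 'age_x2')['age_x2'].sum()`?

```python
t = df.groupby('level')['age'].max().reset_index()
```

254

group by level, max of age:
level
L3    64
L5    63
L6    54
Name: age, dtype: int64
reset_index():
  level  age
0    L3   64
1    L5   63
2    L6   54
add column age_x2 = t['age'] * 2:
  level  age  age_x2
0    L3   64     128
1    L5   63     126
2    L6   54     108
take 2 rows with largest age_x2:
  level  age  age_x2
0    L3   64     128
1    L5   63     126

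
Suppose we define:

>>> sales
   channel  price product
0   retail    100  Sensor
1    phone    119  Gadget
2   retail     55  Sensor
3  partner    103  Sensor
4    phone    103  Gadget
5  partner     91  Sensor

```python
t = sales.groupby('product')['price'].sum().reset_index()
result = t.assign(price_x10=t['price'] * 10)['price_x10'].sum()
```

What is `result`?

5710

group by product, sum of price:
product
Gadget    222
Sensor    349
Name: price, dtype: int64
reset_index():
  product  price
0  Gadget    222
1  Sensor    349
add column price_x10 = t['price'] * 10:
  product  price  price_x10
0  Gadget    222       2220
1  Sensor    349       3490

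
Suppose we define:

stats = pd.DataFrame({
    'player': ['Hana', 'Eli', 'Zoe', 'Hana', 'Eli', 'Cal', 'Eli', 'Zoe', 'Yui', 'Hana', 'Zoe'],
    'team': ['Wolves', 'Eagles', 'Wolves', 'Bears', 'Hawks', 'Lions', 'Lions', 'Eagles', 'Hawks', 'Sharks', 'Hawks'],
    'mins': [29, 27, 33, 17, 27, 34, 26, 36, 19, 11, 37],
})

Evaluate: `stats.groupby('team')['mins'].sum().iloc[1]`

63

group by team, sum of mins:
team
Bears     17
Eagles    63
Hawks     83
Lions     60
Sharks    11
Wolves    62
Name: mins, dtype: int64
Finally, value at position 1 = 63.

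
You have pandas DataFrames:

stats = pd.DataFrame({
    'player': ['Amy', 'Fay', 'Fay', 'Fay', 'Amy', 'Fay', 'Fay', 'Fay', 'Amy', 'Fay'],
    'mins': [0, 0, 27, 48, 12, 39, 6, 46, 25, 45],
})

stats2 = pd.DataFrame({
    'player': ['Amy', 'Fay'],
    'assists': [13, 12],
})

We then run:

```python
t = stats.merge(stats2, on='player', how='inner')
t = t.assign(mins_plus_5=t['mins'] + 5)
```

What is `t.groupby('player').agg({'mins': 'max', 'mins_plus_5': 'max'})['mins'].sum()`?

merge on 'player' (how='inner') → 10 rows:
  player  mins  assists
0    Amy     0       13
1    Fay     0       12
2    Fay    27       12
3    Fay    48       12
4    Amy    12       13
5    Fay    39       12
6    Fay     6       12
7    Fay    46       12
8    Amy    25       13
9    Fay    45       12
add column mins_plus_5 = t['mins'] + 5:
  player  mins  assists  mins_plus_5
0    Amy     0       13            5
1    Fay     0       12            5
2    Fay    27       12           32
3    Fay    48       12           53
4    Amy    12       13           17
5    Fay    39       12           44
6    Fay     6       12           11
7    Fay    46       12           51
8    Amy    25       13           30
9    Fay    45       12           50
group by player: max(mins), max(mins_plus_5):
        mins  mins_plus_5
player                   
Amy       25           30
Fay       48           53
Then the sum of column 'mins': 73

73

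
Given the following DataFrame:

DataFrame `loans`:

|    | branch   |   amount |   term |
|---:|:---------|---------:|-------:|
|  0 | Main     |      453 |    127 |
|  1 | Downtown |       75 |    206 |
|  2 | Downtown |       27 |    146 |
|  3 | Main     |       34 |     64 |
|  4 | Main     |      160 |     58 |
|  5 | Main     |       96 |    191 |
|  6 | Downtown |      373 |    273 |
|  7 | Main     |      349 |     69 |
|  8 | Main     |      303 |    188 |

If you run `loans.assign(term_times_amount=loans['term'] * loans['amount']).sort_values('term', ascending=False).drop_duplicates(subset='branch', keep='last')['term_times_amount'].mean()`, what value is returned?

add column term_times_amount = loans['term'] * loans['amount']:
     branch  amount  term  term_times_amount
0      Main     453   127              57531
1  Downtown      75   206              15450
2  Downtown      27   146               3942
3      Main      34    64               2176
4      Main     160    58               9280
5      Main      96   191              18336
6  Downtown     373   273             101829
7      Main     349    69              24081
8      Main     303   188              56964
sort by term descending:
     branch  amount  term  term_times_amount
6  Downtown     373   273             101829
1  Downtown      75   206              15450
5      Main      96   191              18336
8      Main     303   188              56964
2  Downtown      27   146               3942
0      Main     453   127              57531
7      Main     349    69              24081
3      Main      34    64               2176
4      Main     160    58               9280
drop duplicate branch (keep=last):
     branch  amount  term  term_times_amount
2  Downtown      27   146               3942
4      Main     160    58               9280
Reading off the mean of column 'term_times_amount', we get 6611.0.

6611.0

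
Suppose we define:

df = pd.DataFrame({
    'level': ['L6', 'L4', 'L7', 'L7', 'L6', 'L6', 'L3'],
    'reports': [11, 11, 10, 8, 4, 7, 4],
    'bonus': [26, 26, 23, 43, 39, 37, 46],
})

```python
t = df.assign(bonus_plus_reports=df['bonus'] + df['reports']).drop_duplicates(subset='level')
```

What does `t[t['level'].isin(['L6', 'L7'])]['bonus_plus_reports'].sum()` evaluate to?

add column bonus_plus_reports = df['bonus'] + df['reports']:
  level  reports  bonus  bonus_plus_reports
0    L6       11     26                  37
1    L4       11     26                  37
2    L7       10     23                  33
3    L7        8     43                  51
4    L6        4     39                  43
5    L6        7     37                  44
6    L3        4     46                  50
drop duplicate level (keep=first):
  level  reports  bonus  bonus_plus_reports
0    L6       11     26                  37
1    L4       11     26                  37
2    L7       10     23                  33
6    L3        4     46                  50
filter rows where level in ['L6', 'L7']:
  level  reports  bonus  bonus_plus_reports
0    L6       11     26                  37
2    L7       10     23                  33
So sum() = 70.

70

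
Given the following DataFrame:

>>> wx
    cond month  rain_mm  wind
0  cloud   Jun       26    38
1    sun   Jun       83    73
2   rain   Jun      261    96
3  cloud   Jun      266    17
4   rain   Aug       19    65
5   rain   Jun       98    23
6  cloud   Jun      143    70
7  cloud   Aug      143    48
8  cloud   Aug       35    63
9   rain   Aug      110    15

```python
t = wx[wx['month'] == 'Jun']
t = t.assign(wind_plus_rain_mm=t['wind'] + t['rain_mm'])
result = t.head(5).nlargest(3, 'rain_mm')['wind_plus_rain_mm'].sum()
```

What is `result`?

761

filter rows where month == 'Jun':
    cond month  rain_mm  wind
0  cloud   Jun       26    38
1    sun   Jun       83    73
2   rain   Jun      261    96
3  cloud   Jun      266    17
5   rain   Jun       98    23
6  cloud   Jun      143    70
add column wind_plus_rain_mm = t['wind'] + t['rain_mm']:
    cond month  rain_mm  wind  wind_plus_rain_mm
0  cloud   Jun       26    38                 64
1    sun   Jun       83    73                156
2   rain   Jun      261    96                357
3  cloud   Jun      266    17                283
5   rain   Jun       98    23                121
6  cloud   Jun      143    70                213
take first 5 rows:
    cond month  rain_mm  wind  wind_plus_rain_mm
0  cloud   Jun       26    38                 64
1    sun   Jun       83    73                156
2   rain   Jun      261    96                357
3  cloud   Jun      266    17                283
5   rain   Jun       98    23                121
take 3 rows with largest rain_mm:
    cond month  rain_mm  wind  wind_plus_rain_mm
3  cloud   Jun      266    17                283
2   rain   Jun      261    96                357
5   rain   Jun       98    23                121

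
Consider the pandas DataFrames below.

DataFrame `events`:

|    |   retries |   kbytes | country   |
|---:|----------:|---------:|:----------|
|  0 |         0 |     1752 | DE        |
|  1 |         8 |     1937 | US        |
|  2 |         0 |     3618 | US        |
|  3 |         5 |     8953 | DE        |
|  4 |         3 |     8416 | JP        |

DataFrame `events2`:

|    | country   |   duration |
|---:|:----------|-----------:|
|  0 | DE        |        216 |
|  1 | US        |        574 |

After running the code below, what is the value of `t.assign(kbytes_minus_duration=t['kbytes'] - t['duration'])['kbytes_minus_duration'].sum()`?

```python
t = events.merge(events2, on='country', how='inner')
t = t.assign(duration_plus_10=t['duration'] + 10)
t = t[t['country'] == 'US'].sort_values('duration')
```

4407

merge on 'country' (how='inner') → 4 rows:
   retries  kbytes country  duration
0        0    1752      DE       216
1        8    1937      US       574
2        0    3618      US       574
3        5    8953      DE       216
add column duration_plus_10 = t['duration'] + 10:
   retries  kbytes country  duration  duration_plus_10
0        0    1752      DE       216               226
1        8    1937      US       574               584
2        0    3618      US       574               584
3        5    8953      DE       216               226
filter rows where country == 'US':
   retries  kbytes country  duration  duration_plus_10
1        8    1937      US       574               584
2        0    3618      US       574               584
sort by duration:
   retries  kbytes country  duration  duration_plus_10
1        8    1937      US       574               584
2        0    3618      US       574               584
add column kbytes_minus_duration = t['kbytes'] - t['duration']:
   retries  kbytes country  duration  duration_plus_10  kbytes_minus_duration
1        8    1937      US       574               584                   1363
2        0    3618      US       574               584                   3044
sum of column 'kbytes_minus_duration' → 4407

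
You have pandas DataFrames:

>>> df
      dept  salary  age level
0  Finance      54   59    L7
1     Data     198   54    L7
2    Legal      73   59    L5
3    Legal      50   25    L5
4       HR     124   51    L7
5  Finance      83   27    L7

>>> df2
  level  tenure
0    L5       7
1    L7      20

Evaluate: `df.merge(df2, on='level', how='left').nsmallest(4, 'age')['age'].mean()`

39.25

merge on 'level' (how='left') → 6 rows:
      dept  salary  age level  tenure
0  Finance      54   59    L7      20
1     Data     198   54    L7      20
2    Legal      73   59    L5       7
3    Legal      50   25    L5       7
4       HR     124   51    L7      20
5  Finance      83   27    L7      20
take 4 rows with smallest age:
      dept  salary  age level  tenure
3    Legal      50   25    L5       7
5  Finance      83   27    L7      20
4       HR     124   51    L7      20
1     Data     198   54    L7      20
So mean() = 39.25.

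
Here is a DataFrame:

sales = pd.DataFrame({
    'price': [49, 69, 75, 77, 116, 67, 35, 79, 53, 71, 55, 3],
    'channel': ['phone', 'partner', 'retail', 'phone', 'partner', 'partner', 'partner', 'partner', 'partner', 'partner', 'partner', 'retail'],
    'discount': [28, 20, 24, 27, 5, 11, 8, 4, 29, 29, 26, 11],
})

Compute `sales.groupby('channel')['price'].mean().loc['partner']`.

68.125

group by channel, mean of price:
channel
partner    68.125
phone      63.000
retail     39.000
Name: price, dtype: float64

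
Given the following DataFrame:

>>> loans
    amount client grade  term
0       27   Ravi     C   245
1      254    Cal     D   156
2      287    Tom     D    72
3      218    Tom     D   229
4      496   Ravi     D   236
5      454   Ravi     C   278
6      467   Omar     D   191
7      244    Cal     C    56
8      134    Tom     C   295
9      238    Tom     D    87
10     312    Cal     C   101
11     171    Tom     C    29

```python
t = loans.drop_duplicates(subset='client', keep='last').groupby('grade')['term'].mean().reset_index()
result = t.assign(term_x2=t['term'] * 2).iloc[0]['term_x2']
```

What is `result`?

272.0

drop duplicate client (keep=last):
    amount client grade  term
5      454   Ravi     C   278
6      467   Omar     D   191
10     312    Cal     C   101
11     171    Tom     C    29
group by grade, mean of term:
grade
C    136.0
D    191.0
Name: term, dtype: float64
reset_index():
  grade   term
0     C  136.0
1     D  191.0
add column term_x2 = t['term'] * 2:
  grade   term  term_x2
0     C  136.0    272.0
1     D  191.0    382.0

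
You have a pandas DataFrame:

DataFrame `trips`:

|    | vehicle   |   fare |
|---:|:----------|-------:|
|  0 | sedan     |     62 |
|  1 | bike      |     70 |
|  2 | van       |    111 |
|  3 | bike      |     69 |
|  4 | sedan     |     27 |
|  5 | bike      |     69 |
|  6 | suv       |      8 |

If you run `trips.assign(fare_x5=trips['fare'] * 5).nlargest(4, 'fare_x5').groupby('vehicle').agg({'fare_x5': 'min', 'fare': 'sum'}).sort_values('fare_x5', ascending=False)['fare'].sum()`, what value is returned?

319

add column fare_x5 = trips['fare'] * 5:
  vehicle  fare  fare_x5
0   sedan    62      310
1    bike    70      350
2     van   111      555
3    bike    69      345
4   sedan    27      135
5    bike    69      345
6     suv     8       40
take 4 rows with largest fare_x5:
  vehicle  fare  fare_x5
2     van   111      555
1    bike    70      350
3    bike    69      345
5    bike    69      345
group by vehicle: min(fare_x5), sum(fare):
         fare_x5  fare
vehicle               
bike         345   208
van          555   111
sort by fare_x5 descending:
         fare_x5  fare
vehicle               
van          555   111
bike         345   208
Then the sum of column 'fare': 319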